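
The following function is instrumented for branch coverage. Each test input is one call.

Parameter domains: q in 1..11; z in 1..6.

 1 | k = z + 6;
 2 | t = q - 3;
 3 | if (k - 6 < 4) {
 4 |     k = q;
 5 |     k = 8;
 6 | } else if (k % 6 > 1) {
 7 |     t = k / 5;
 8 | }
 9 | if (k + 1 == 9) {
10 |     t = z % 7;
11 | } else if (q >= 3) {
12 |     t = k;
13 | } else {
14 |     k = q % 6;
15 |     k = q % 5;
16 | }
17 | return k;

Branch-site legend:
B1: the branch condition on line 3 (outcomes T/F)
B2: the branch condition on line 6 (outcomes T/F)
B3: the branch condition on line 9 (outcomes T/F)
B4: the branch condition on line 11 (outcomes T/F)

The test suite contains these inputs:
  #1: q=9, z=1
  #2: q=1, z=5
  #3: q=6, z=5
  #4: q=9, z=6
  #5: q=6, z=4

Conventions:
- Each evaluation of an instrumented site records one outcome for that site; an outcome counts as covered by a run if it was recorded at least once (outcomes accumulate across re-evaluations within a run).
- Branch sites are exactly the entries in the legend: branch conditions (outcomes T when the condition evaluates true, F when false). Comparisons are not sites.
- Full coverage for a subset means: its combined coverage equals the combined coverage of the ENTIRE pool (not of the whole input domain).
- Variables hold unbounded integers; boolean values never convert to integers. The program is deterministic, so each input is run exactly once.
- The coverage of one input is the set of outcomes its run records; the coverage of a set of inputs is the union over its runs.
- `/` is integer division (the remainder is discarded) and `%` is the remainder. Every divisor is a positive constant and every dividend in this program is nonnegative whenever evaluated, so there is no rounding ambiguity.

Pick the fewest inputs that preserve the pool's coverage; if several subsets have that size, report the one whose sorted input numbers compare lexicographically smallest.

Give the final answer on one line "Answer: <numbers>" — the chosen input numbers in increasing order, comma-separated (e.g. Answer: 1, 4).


run #1 (q=9, z=1) runs B1->T, B3->T; records B1=T, B3=T
run #2 (q=1, z=5) runs B1->F, B2->T, B3->F, B4->F; records B1=F, B2=T, B3=F, B4=F
run #3 (q=6, z=5) runs B1->F, B2->T, B3->F, B4->T; records B1=F, B2=T, B3=F, B4=T
run #4 (q=9, z=6) runs B1->F, B2->F, B3->F, B4->T; records B1=F, B2=F, B3=F, B4=T
run #5 (q=6, z=4) runs B1->F, B2->T, B3->F, B4->T; records B1=F, B2=T, B3=F, B4=T
union over all inputs: B1=T, B1=F, B2=T, B2=F, B3=T, B3=F, B4=T, B4=F (8 outcomes)
size 1 is not enough: best union over all size-1 subsets is 4/8
size 2 is not enough: best union over all size-2 subsets is 6/8
inputs {1, 2, 4} (size 3) cover everything; no size-3 subset with a lexicographically smaller index list covers all 8
Answer: 1, 2, 4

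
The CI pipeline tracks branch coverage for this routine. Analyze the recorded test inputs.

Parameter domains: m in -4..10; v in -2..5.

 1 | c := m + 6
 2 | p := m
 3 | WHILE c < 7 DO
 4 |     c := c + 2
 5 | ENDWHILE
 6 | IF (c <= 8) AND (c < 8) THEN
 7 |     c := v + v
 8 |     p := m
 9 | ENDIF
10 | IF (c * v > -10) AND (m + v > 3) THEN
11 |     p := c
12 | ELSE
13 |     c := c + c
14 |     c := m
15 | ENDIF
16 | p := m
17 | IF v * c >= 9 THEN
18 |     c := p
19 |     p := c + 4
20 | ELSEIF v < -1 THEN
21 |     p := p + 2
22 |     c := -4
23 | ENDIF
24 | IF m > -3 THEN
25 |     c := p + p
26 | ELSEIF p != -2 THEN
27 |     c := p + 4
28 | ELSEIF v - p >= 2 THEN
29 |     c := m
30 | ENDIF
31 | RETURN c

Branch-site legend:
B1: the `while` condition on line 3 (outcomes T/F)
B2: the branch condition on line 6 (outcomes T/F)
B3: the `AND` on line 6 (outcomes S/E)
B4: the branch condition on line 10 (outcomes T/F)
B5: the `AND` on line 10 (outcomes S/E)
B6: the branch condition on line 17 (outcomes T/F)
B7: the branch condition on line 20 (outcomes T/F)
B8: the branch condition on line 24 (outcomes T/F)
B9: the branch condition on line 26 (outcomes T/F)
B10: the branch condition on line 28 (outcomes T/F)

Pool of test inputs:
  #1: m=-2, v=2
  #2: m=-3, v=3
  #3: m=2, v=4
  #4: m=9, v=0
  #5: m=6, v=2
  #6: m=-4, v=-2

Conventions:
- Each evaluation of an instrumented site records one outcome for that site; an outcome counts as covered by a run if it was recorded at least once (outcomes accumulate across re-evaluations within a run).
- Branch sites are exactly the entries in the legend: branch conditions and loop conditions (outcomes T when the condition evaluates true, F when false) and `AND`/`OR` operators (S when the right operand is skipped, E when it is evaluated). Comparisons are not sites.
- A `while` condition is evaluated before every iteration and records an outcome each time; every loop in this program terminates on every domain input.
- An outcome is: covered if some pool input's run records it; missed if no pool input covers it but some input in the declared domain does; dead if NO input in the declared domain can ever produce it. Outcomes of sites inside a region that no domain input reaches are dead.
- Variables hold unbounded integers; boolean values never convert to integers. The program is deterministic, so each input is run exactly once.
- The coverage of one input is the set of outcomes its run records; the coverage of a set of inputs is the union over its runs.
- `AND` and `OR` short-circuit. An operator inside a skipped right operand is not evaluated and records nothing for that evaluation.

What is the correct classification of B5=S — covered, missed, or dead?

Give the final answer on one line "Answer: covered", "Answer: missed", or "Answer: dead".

B5=S is recorded by pool input(s) 6 -> covered

Answer: covered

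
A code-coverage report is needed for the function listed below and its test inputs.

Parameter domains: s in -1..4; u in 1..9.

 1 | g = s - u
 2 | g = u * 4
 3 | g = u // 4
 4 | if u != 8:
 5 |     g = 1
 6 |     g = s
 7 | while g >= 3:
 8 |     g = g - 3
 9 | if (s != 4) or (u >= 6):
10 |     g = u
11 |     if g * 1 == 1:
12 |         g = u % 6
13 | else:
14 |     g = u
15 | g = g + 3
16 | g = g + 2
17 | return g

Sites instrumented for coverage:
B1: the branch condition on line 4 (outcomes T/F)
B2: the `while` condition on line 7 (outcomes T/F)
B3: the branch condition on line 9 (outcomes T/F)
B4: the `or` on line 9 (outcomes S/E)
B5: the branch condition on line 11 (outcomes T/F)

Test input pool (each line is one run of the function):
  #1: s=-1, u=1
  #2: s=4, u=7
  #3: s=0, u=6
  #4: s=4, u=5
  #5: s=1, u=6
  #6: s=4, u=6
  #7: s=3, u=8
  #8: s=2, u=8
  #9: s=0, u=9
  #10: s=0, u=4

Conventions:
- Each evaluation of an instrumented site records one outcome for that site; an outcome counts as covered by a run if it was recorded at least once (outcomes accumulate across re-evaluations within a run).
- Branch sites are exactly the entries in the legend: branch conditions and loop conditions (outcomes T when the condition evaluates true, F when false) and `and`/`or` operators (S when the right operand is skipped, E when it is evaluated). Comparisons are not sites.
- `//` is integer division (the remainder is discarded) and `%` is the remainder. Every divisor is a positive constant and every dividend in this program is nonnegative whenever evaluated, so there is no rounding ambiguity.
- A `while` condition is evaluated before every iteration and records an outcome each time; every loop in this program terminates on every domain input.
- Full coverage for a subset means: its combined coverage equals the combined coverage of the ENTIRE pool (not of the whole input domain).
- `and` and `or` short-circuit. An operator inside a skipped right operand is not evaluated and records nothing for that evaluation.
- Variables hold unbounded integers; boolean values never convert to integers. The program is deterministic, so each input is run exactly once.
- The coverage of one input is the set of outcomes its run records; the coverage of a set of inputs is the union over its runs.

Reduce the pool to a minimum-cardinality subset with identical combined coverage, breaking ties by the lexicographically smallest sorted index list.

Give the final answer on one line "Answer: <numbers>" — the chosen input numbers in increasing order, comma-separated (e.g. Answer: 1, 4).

input #1, s=-1, u=1: events B1->T, B2->F, B4->S, B3->T, B5->T; outcomes B1=T, B2=F, B3=T, B4=S, B5=T
input #2, s=4, u=7: events B1->T, B2->T, B2->F, B4->E, B3->T, B5->F; outcomes B1=T, B2=T, B2=F, B3=T, B4=E, B5=F
input #3, s=0, u=6: events B1->T, B2->F, B4->S, B3->T, B5->F; outcomes B1=T, B2=F, B3=T, B4=S, B5=F
input #4, s=4, u=5: events B1->T, B2->T, B2->F, B4->E, B3->F; outcomes B1=T, B2=T, B2=F, B3=F, B4=E
input #5, s=1, u=6: events B1->T, B2->F, B4->S, B3->T, B5->F; outcomes B1=T, B2=F, B3=T, B4=S, B5=F
input #6, s=4, u=6: events B1->T, B2->T, B2->F, B4->E, B3->T, B5->F; outcomes B1=T, B2=T, B2=F, B3=T, B4=E, B5=F
input #7, s=3, u=8: events B1->F, B2->F, B4->S, B3->T, B5->F; outcomes B1=F, B2=F, B3=T, B4=S, B5=F
input #8, s=2, u=8: events B1->F, B2->F, B4->S, B3->T, B5->F; outcomes B1=F, B2=F, B3=T, B4=S, B5=F
input #9, s=0, u=9: events B1->T, B2->F, B4->S, B3->T, B5->F; outcomes B1=T, B2=F, B3=T, B4=S, B5=F
input #10, s=0, u=4: events B1->T, B2->F, B4->S, B3->T, B5->F; outcomes B1=T, B2=F, B3=T, B4=S, B5=F
together the pool reaches 10 outcomes: B1=T, B1=F, B2=T, B2=F, B3=T, B3=F, B4=S, B4=E, B5=T, B5=F
checked all size-1 subsets: none covers 10 outcomes (max 6/10)
checked all size-2 subsets: none covers 10 outcomes (max 9/10)
inputs {1, 4, 7} (size 3) cover everything; no size-3 subset with a lexicographically smaller index list covers all 10

Answer: 1, 4, 7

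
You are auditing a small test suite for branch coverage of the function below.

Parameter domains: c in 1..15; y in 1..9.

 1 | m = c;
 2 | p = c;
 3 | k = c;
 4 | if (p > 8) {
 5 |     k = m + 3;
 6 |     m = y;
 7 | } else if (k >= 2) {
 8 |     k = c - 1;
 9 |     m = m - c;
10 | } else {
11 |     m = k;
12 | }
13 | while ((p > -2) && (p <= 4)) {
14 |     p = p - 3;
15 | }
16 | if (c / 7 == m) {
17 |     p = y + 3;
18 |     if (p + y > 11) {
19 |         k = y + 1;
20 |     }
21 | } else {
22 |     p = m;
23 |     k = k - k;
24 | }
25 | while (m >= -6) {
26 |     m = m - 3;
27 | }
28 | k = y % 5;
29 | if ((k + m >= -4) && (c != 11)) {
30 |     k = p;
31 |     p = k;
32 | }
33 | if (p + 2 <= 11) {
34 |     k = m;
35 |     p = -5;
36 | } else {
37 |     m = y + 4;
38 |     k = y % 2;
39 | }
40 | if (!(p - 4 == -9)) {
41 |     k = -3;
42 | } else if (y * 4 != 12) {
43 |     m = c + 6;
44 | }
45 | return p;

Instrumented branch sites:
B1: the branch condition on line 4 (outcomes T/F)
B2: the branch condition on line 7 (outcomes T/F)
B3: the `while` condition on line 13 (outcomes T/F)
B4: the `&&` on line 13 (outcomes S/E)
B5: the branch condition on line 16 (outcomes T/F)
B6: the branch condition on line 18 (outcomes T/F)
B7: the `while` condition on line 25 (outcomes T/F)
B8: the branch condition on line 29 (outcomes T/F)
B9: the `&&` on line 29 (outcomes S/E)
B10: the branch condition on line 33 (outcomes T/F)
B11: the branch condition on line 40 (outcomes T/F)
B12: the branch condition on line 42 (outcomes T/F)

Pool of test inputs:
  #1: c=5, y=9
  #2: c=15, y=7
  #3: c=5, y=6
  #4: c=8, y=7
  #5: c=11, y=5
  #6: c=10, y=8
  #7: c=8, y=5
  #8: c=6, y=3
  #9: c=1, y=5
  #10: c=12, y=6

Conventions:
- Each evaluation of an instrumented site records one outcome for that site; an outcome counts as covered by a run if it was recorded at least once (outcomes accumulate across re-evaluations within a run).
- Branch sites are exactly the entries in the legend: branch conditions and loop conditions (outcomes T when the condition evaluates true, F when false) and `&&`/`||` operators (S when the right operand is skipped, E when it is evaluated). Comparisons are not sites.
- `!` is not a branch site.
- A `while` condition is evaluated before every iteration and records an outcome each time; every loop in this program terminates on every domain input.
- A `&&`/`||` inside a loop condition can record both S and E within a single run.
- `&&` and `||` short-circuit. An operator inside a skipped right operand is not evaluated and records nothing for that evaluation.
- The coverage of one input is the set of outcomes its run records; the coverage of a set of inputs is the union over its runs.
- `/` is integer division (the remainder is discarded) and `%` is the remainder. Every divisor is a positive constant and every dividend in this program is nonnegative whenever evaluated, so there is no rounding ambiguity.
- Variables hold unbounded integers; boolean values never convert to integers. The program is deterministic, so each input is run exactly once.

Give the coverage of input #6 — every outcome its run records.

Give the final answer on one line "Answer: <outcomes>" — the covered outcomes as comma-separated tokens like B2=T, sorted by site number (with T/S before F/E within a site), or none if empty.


Event log for input #6 (c=10, y=8):
  B1->T, B4->E, B3->F, B5->F, B7->T, B7->T, B7->T, B7->T, B7->T, B7->F
  B9->E, B8->T, B10->T, B11->F, B12->T
deduplicating events, the covered set is: B1=T, B3=F, B4=E, B5=F, B7=T, B7=F, B8=T, B9=E, B10=T, B11=F, B12=T
Answer: B1=T, B3=F, B4=E, B5=F, B7=T, B7=F, B8=T, B9=E, B10=T, B11=F, B12=T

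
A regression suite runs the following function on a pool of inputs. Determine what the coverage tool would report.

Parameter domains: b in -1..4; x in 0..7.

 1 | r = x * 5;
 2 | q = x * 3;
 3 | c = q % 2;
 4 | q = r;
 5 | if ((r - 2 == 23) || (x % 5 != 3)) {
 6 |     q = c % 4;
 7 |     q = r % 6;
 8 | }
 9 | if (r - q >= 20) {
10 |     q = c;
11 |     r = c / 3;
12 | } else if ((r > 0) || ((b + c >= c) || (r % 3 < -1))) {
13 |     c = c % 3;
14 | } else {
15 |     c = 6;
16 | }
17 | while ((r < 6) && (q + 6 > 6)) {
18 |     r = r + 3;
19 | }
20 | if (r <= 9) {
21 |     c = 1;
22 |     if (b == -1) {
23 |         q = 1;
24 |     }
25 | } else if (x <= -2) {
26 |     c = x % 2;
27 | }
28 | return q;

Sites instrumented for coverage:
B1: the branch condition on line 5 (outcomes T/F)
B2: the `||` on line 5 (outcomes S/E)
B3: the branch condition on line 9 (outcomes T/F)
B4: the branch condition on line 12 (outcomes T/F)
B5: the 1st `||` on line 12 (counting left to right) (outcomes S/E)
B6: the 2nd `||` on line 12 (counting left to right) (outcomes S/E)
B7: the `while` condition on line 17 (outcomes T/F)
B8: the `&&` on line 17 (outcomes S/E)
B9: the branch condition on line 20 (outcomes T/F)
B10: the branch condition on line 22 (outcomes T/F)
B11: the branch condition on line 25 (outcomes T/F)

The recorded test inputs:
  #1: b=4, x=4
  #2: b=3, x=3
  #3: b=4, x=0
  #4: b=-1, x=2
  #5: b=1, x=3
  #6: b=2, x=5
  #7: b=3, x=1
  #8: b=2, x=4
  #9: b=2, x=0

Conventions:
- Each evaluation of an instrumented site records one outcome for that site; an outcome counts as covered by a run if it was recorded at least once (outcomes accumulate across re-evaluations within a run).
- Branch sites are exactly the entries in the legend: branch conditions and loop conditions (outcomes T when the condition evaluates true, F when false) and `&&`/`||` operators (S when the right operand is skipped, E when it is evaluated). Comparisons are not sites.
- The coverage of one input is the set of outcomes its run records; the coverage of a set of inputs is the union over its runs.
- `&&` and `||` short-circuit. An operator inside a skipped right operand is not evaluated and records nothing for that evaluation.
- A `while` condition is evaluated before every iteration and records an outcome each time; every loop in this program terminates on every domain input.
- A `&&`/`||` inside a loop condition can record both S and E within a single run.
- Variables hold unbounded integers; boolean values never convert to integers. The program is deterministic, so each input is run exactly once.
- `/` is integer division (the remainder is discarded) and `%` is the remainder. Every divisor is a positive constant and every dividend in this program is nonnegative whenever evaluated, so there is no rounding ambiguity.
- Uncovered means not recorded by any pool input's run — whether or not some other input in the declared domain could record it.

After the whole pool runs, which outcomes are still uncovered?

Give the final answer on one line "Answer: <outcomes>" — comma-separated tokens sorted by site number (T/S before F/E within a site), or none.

test 1 (b=4, x=4) hits B1=T, B2=E, B3=F, B4=T, B5=S, B7=F, B8=S, B9=F, B11=F
test 2 (b=3, x=3) hits B1=F, B2=E, B3=F, B4=T, B5=S, B7=F, B8=S, B9=F, B11=F
test 3 (b=4, x=0) hits B1=T, B2=E, B3=F, B4=T, B5=E, B6=S, B7=F, B8=E, B9=T, B10=F
test 4 (b=-1, x=2) hits B1=T, B2=E, B3=F, B4=T, B5=S, B7=F, B8=S, B9=F, B11=F
test 5 (b=1, x=3) hits B1=F, B2=E, B3=F, B4=T, B5=S, B7=F, B8=S, B9=F, B11=F
test 6 (b=2, x=5) hits B1=T, B2=S, B3=T, B7=T, B7=F, B8=S, B8=E, B9=T, B10=F
test 7 (b=3, x=1) hits B1=T, B2=E, B3=F, B4=T, B5=S, B7=T, B7=F, B8=S, B8=E, B9=T, B10=F
test 8 (b=2, x=4) hits B1=T, B2=E, B3=F, B4=T, B5=S, B7=F, B8=S, B9=F, B11=F
test 9 (b=2, x=0) hits B1=T, B2=E, B3=F, B4=T, B5=E, B6=S, B7=F, B8=E, B9=T, B10=F
union over the pool: B1=T, B1=F, B2=S, B2=E, B3=T, B3=F, B4=T, B5=S, B5=E, B6=S, B7=T, B7=F, B8=S, B8=E, B9=T, B9=F, B10=F, B11=F
uncovered (4 of 22): B4=F, B6=E, B10=T, B11=T

Answer: B4=F, B6=E, B10=T, B11=T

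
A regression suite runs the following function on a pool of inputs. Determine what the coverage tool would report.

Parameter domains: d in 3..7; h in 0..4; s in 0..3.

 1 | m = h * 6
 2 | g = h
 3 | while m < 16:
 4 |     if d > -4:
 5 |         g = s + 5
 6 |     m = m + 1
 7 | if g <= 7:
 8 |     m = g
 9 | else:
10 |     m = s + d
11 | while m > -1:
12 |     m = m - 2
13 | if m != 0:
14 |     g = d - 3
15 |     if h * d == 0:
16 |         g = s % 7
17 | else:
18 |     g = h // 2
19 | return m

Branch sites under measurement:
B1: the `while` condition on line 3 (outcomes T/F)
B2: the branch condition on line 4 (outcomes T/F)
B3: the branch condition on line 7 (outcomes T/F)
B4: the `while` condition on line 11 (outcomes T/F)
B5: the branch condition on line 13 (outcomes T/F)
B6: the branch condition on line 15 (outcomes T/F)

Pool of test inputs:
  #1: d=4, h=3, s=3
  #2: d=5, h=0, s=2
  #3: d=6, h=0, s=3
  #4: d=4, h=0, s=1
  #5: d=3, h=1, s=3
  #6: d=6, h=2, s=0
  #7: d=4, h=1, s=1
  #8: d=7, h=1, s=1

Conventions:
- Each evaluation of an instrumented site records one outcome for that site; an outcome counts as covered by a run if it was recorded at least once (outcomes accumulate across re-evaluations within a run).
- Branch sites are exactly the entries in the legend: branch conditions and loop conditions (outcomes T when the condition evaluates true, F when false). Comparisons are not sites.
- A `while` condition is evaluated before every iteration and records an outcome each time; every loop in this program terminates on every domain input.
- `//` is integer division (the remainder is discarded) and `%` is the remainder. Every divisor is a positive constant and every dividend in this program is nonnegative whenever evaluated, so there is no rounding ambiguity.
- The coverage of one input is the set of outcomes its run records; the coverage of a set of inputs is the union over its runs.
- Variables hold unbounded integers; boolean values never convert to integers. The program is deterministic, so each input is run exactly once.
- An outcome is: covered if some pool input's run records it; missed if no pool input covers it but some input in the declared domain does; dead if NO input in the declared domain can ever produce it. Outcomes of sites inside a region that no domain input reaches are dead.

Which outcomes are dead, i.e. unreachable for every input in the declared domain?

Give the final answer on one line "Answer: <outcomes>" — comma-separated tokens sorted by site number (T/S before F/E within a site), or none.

sweeping the full domain (100 inputs) for each outcome:
  B2=F: unreachable across the whole domain -> dead
  B5=F: unreachable across the whole domain -> dead
  reachable outcomes have witnesses, e.g. B1=T (e.g. d=3, h=0, s=0), B1=F (e.g. d=3, h=0, s=0), B2=T (e.g. d=3, h=0, s=0), B3=T (e.g. d=3, h=0, s=0)

Answer: B2=F, B5=F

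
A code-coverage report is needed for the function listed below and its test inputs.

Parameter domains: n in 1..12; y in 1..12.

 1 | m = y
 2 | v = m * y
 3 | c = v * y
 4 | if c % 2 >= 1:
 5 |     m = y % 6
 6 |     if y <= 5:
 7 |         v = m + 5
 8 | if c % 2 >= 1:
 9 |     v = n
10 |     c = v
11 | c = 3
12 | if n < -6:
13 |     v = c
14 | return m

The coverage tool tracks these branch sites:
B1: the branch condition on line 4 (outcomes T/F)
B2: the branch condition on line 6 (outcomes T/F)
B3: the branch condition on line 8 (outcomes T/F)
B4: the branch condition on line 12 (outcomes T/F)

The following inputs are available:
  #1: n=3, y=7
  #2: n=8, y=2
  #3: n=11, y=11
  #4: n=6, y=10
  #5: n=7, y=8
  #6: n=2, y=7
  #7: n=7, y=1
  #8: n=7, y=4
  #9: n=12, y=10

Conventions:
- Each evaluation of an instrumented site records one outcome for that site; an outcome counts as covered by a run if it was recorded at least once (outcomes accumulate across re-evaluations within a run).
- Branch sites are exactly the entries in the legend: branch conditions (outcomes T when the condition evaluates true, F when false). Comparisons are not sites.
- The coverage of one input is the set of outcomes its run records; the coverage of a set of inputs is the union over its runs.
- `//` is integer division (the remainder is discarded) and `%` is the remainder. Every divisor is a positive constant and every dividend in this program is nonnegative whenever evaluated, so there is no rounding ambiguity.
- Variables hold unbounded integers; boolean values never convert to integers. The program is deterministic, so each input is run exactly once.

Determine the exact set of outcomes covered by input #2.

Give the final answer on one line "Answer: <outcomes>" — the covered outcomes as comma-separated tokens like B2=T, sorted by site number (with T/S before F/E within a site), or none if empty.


Running input #2 (n=8, y=2), event by event:
  B1->F, B3->F, B4->F
collecting distinct outcomes: B1=F, B3=F, B4=F
Answer: B1=F, B3=F, B4=F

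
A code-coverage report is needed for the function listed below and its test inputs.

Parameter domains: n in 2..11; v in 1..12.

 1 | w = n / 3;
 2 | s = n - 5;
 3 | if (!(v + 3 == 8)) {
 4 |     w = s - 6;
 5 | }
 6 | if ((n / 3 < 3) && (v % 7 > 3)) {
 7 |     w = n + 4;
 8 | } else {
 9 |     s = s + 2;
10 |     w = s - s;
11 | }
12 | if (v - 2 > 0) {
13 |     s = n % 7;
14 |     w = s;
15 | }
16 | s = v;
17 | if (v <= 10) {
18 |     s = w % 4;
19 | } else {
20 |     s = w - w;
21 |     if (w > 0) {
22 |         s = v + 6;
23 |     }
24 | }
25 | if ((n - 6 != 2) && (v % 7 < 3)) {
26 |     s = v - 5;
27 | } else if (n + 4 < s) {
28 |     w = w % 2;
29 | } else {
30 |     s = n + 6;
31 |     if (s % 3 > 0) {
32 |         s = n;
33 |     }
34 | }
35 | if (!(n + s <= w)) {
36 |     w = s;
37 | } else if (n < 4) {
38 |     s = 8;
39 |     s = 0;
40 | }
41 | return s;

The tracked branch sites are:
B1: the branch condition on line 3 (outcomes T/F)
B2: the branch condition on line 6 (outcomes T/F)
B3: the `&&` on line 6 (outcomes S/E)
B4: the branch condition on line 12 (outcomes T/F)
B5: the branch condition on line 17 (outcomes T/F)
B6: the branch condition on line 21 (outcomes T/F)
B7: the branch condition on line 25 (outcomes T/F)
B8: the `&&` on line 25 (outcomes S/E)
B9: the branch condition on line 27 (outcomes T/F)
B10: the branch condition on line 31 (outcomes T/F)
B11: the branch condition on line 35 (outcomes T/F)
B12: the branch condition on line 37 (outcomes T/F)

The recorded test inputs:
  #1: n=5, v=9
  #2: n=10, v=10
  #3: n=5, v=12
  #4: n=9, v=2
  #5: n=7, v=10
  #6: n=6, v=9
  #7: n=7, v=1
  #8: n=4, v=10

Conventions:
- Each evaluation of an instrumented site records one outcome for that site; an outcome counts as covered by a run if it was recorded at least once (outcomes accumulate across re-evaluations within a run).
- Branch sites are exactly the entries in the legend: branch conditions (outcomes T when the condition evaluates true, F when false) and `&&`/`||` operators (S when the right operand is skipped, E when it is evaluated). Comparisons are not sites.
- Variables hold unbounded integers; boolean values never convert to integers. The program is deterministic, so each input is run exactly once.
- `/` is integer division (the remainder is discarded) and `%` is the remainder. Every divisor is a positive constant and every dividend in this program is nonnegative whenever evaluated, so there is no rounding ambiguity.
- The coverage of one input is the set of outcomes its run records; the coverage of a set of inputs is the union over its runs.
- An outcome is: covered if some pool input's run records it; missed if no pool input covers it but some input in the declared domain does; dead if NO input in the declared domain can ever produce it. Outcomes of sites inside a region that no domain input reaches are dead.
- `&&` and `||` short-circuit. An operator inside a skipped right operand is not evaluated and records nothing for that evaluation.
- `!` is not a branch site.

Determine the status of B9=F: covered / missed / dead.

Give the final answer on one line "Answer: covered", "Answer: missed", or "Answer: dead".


B9=F is recorded by pool input(s) 2, 5, 8 -> covered
Answer: covered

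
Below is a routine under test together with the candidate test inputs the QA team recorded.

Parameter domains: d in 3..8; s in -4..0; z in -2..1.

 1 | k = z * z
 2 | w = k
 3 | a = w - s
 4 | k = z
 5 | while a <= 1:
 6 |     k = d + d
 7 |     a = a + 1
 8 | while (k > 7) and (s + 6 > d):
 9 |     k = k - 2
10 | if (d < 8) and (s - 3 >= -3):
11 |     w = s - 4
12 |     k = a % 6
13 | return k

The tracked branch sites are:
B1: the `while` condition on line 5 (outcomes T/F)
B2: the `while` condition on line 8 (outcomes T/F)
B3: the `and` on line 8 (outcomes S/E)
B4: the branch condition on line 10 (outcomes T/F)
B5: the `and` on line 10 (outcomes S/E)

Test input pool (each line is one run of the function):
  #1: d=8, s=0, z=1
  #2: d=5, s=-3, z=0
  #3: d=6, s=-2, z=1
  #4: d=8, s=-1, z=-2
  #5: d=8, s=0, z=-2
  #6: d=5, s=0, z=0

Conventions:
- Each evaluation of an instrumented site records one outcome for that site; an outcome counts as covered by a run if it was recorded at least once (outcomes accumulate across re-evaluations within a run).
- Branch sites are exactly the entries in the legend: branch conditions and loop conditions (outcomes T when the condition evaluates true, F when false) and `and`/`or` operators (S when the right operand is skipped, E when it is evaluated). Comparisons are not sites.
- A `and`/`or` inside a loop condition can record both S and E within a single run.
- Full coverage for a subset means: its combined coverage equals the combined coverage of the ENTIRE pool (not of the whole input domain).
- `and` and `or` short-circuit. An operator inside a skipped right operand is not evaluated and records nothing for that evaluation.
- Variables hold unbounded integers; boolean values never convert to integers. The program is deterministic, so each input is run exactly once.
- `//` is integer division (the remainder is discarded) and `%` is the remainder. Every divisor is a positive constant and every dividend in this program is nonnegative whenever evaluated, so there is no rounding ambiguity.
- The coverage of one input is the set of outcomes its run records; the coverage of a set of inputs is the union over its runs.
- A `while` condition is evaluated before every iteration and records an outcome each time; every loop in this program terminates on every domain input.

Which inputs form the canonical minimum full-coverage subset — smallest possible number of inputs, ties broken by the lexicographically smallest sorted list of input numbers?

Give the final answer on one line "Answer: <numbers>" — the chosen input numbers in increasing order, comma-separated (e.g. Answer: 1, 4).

run #1 (d=8, s=0, z=1) runs B1->T, B1->F, B3->E, B2->F, B5->S, B4->F; records B1=T, B1=F, B2=F, B3=E, B4=F, B5=S
run #2 (d=5, s=-3, z=0) runs B1->F, B3->S, B2->F, B5->E, B4->F; records B1=F, B2=F, B3=S, B4=F, B5=E
run #3 (d=6, s=-2, z=1) runs B1->F, B3->S, B2->F, B5->E, B4->F; records B1=F, B2=F, B3=S, B4=F, B5=E
run #4 (d=8, s=-1, z=-2) runs B1->F, B3->S, B2->F, B5->S, B4->F; records B1=F, B2=F, B3=S, B4=F, B5=S
run #5 (d=8, s=0, z=-2) runs B1->F, B3->S, B2->F, B5->S, B4->F; records B1=F, B2=F, B3=S, B4=F, B5=S
run #6 (d=5, s=0, z=0) runs B1->T, B1->T, B1->F, B3->E, B2->T, B3->E, B2->T, B3->S, B2->F, B5->E, B4->T; records B1=T, B1=F, B2=T, B2=F, B3=S, B3=E, B4=T, B5=E
union over all inputs: B1=T, B1=F, B2=T, B2=F, B3=S, B3=E, B4=T, B4=F, B5=S, B5=E (10 outcomes)
checked all size-1 subsets: none covers 10 outcomes (max 8/10)
inputs {1, 6} (size 2) cover everything; no size-2 subset with a lexicographically smaller index list covers all 10

Answer: 1, 6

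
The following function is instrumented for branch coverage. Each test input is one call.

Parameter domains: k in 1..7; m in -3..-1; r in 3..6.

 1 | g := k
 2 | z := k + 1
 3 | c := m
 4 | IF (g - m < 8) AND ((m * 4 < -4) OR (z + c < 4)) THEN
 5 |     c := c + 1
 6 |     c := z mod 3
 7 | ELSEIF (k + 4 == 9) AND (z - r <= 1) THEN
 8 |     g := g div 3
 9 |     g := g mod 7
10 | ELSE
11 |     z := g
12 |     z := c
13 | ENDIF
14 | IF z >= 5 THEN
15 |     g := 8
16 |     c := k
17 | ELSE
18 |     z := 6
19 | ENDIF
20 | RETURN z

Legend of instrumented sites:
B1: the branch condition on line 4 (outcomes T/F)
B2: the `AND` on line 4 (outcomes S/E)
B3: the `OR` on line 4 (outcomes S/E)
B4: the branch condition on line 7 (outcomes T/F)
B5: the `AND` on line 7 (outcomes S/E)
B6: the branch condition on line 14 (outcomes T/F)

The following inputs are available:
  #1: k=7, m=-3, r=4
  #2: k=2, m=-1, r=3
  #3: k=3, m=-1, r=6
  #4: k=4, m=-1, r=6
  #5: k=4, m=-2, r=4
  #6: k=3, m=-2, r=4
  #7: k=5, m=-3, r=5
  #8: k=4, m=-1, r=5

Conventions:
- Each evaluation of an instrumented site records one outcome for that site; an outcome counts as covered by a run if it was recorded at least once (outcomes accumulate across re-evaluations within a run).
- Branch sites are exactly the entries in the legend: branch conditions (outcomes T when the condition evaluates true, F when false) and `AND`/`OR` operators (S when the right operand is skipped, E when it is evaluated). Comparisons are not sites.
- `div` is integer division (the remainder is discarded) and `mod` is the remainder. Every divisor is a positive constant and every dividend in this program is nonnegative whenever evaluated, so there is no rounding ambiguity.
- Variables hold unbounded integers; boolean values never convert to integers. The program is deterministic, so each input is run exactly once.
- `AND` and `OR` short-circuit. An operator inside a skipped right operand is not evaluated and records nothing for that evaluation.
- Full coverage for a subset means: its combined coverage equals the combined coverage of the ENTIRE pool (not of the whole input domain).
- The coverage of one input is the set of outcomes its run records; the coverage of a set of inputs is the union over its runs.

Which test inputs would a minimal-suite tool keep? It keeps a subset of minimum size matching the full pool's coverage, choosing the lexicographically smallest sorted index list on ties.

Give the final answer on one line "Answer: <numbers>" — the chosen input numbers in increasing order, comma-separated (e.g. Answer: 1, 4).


#1 (k=7, m=-3, r=4) -> covered: B1=F, B2=S, B4=F, B5=S, B6=F
#2 (k=2, m=-1, r=3) -> covered: B1=T, B2=E, B3=E, B6=F
#3 (k=3, m=-1, r=6) -> covered: B1=T, B2=E, B3=E, B6=F
#4 (k=4, m=-1, r=6) -> covered: B1=F, B2=E, B3=E, B4=F, B5=S, B6=F
#5 (k=4, m=-2, r=4) -> covered: B1=T, B2=E, B3=S, B6=T
#6 (k=3, m=-2, r=4) -> covered: B1=T, B2=E, B3=S, B6=F
#7 (k=5, m=-3, r=5) -> covered: B1=F, B2=S, B4=T, B5=E, B6=T
#8 (k=4, m=-1, r=5) -> covered: B1=F, B2=E, B3=E, B4=F, B5=S, B6=F
pool-wide coverage (12 outcomes): B1=T, B1=F, B2=S, B2=E, B3=S, B3=E, B4=T, B4=F, B5=S, B5=E, B6=T, B6=F
size 1 is not enough: best union over all size-1 subsets is 6/12
size 2 is not enough: best union over all size-2 subsets is 10/12
at size 3, {4, 5, 7} reaches all 12 outcomes; every lexicographically earlier size-3 subset fails
Answer: 4, 5, 7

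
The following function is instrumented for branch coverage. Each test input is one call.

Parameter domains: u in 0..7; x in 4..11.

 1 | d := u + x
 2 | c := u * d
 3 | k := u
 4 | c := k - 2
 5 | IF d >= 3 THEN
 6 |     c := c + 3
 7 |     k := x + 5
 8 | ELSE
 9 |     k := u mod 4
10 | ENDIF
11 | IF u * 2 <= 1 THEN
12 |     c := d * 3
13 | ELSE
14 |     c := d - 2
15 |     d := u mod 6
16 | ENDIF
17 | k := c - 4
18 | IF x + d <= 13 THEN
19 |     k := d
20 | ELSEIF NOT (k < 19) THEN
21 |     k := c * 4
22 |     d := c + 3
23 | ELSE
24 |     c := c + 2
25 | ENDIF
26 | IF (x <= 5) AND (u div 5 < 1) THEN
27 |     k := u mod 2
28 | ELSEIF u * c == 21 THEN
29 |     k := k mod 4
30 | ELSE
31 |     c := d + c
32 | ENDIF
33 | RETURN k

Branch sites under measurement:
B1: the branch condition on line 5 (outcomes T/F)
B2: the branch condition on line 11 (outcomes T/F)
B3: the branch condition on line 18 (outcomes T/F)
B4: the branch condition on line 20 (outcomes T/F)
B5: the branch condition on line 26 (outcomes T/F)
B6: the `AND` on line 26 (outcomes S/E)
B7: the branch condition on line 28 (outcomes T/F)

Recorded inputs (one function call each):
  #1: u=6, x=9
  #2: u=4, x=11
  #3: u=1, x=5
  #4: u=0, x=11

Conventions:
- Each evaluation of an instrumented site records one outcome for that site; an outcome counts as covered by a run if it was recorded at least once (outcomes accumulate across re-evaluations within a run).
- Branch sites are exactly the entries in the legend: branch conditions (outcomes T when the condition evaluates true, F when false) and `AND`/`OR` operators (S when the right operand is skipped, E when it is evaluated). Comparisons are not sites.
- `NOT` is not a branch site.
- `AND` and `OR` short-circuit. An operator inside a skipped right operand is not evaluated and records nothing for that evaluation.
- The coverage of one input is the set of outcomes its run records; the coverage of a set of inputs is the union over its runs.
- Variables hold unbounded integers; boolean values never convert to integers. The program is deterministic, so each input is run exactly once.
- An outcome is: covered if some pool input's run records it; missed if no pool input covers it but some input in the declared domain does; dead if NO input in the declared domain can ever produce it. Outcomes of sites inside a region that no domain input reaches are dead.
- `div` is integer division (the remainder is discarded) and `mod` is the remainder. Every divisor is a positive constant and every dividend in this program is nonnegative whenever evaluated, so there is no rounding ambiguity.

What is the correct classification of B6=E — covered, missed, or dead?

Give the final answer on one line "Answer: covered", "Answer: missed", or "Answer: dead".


B6=E is recorded by pool input(s) 3 -> covered
Answer: covered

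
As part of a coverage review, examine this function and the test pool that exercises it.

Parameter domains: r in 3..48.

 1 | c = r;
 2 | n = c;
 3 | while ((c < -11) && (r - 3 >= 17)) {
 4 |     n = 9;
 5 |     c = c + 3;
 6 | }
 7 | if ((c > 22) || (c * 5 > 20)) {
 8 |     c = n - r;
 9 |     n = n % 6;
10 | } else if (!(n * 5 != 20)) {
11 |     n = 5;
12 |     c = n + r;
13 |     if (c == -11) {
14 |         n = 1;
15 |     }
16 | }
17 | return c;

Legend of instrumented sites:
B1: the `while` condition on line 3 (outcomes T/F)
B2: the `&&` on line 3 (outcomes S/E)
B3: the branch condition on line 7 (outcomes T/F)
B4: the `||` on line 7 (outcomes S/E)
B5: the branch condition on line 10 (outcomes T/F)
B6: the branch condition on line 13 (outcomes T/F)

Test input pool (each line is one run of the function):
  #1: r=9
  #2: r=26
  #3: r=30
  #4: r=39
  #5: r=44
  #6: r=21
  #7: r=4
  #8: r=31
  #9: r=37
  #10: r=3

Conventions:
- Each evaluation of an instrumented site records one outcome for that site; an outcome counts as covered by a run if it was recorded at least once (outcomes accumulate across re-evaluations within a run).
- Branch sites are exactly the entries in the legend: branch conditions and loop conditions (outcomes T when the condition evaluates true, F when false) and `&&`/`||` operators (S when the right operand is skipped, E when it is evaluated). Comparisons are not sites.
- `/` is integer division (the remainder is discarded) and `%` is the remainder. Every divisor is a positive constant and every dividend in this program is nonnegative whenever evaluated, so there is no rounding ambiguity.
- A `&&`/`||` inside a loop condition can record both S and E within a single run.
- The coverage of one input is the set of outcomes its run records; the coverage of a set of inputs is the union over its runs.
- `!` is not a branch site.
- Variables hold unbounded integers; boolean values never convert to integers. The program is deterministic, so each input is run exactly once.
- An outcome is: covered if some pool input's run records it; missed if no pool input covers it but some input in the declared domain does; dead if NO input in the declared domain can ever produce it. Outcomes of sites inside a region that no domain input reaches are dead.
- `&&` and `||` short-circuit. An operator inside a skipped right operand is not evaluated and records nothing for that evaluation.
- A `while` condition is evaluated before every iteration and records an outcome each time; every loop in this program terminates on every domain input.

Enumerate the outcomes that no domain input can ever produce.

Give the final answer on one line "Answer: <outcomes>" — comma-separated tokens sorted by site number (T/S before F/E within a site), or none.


sweeping the full domain (46 inputs) for each outcome:
  B1=T: never recorded by any domain input -> dead
  B2=E: never recorded by any domain input -> dead
  B6=T: never recorded by any domain input -> dead
  reachable outcomes have witnesses, e.g. B1=F (e.g. r=3), B2=S (e.g. r=3), B3=T (e.g. r=5), B3=F (e.g. r=3)
Answer: B1=T, B2=E, B6=T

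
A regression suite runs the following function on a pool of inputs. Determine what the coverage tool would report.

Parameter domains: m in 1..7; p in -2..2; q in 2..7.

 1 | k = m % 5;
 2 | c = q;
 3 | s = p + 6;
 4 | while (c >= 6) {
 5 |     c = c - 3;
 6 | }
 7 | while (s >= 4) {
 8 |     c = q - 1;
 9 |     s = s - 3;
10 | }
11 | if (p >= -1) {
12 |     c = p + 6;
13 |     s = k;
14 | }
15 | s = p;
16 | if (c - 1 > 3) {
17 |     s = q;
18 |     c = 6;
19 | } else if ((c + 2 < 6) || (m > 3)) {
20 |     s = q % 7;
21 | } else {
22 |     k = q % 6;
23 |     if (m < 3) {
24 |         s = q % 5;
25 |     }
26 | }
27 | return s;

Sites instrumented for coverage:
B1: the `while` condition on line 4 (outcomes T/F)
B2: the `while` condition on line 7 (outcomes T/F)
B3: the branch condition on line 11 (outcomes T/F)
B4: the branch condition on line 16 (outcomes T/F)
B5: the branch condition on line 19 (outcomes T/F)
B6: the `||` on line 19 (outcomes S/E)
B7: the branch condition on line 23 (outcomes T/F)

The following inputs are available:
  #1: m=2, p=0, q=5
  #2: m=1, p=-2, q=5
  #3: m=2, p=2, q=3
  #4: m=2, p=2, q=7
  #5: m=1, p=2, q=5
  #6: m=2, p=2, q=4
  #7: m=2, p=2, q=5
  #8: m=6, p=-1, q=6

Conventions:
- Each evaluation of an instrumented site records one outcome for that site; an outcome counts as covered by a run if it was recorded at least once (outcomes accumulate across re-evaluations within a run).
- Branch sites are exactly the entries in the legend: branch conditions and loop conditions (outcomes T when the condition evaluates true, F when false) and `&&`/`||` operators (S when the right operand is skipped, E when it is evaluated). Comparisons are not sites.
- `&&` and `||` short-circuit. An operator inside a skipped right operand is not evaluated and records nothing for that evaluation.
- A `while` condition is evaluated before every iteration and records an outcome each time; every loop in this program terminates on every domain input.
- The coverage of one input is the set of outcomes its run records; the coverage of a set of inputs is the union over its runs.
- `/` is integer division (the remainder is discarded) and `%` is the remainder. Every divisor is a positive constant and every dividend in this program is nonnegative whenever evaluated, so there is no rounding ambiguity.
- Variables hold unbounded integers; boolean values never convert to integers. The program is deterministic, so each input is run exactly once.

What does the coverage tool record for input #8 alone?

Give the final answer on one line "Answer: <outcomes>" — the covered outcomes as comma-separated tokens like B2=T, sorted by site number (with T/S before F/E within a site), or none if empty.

Simulating input #8 (m=6, p=-1, q=6) step by step:
  B1->T, B1->F, B2->T, B2->F, B3->T, B4->T
collecting distinct outcomes: B1=T, B1=F, B2=T, B2=F, B3=T, B4=T

Answer: B1=T, B1=F, B2=T, B2=F, B3=T, B4=T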